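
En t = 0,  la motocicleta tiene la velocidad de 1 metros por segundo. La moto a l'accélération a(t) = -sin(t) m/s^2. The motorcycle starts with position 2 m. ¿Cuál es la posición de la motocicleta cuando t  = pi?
Necesitamos integrar nuestra ecuación de la aceleración a(t) = -sin(t) 2 veces. Integrando la aceleración y usando la condición inicial v(0) = 1, obtenemos v(t) = cos(t). Integrando la velocidad y usando la condición inicial x(0) = 2, obtenemos x(t) = sin(t) + 2. Tenemos la posición x(t) = sin(t) + 2. Sustituyendo t = pi: x(pi) = 2.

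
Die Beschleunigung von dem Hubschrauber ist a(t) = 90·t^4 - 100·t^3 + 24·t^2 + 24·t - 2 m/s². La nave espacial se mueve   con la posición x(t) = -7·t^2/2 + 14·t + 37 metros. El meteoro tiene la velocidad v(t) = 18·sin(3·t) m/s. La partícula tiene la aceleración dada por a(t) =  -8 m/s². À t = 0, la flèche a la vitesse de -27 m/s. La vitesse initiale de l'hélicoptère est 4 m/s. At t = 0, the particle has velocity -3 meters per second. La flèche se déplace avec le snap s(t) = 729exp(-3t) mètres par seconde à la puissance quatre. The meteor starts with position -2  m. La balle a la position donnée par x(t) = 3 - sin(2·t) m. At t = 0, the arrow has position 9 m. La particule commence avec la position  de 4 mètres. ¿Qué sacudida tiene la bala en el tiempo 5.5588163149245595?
Debemos derivar nuestra ecuación de la posición x(t) = 3 - sin(2·t) 3 veces. La derivada de la posición da la velocidad: v(t) = -2·cos(2·t). Tomando d/dt de v(t), encontramos a(t) = 4·sin(2·t). La derivada de la aceleración da la sacudida: j(t) = 8·cos(2·t). De la ecuación de la sacudida j(t) = 8·cos(2·t), sustituimos t = 5.5588163149245595 para obtener j = 0.974043937961762.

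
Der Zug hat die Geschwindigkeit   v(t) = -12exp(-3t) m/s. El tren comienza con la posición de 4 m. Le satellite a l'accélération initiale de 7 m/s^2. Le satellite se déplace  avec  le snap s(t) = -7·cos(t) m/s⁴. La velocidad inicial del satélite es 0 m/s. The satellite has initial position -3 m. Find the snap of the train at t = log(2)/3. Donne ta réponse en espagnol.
Para resolver esto, necesitamos tomar 3 derivadas de nuestra ecuación de la velocidad v(t) = -12·exp(-3·t). La derivada de la velocidad da la aceleración: a(t) = 36·exp(-3·t). La derivada de la aceleración da la sacudida: j(t) = -108·exp(-3·t). La derivada de la sacudida da el snap: s(t) = 324·exp(-3·t). Tenemos el snap s(t) = 324·exp(-3·t). Sustituyendo t = log(2)/3: s(log(2)/3) = 162.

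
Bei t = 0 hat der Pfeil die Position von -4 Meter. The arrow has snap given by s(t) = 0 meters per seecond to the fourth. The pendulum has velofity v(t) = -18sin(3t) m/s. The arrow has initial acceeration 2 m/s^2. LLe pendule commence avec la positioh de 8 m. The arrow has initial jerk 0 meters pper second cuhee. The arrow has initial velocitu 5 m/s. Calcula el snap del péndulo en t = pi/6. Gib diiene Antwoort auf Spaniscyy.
Debemos derivar nuestra ecuación de la velocidad v(t) = -18·sin(3·t) 3 veces. Tomando d/dt de v(t), encontramos a(t) = -54·cos(3·t). Tomando d/dt de a(t), encontramos j(t) = 162·sin(3·t). La derivada de la sacudida da el snap: s(t) = 486·cos(3·t). Usando s(t) = 486·cos(3·t) y sustituyendo t = pi/6, encontramos s = 0.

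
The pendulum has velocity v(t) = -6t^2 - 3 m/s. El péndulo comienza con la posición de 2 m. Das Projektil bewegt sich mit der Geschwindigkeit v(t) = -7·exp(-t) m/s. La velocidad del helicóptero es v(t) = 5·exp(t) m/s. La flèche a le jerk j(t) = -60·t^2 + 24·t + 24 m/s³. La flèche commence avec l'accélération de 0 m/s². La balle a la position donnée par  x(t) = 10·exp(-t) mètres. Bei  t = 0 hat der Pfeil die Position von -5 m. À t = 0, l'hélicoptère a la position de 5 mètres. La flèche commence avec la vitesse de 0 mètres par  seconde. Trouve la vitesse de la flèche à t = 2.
Pour résoudre ceci, nous devons prendre 2 intégrales de notre équation du jerk j(t) = -60·t^2 + 24·t + 24. En prenant ∫j(t)dt et en appliquant a(0) = 0, nous trouvons a(t) = 4·t·(-5·t^2 + 3·t + 6). En intégrant l'accélération et en utilisant la condition initiale v(0) = 0, nous obtenons v(t) = t^2·(-5·t^2 + 4·t + 12). De l'équation de la vitesse v(t) = t^2·(-5·t^2 + 4·t + 12), nous substituons t = 2 pour obtenir v = 0.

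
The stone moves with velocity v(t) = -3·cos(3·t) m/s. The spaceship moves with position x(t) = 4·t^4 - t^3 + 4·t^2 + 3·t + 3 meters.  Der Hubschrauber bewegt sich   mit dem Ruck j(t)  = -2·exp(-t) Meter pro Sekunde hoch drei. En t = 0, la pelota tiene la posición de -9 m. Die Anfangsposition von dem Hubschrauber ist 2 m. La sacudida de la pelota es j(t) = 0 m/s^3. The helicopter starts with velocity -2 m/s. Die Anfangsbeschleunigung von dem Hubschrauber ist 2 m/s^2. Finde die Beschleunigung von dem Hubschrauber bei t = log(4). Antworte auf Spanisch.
Para resolver esto, necesitamos tomar 1 antiderivada de nuestra ecuación de la sacudida j(t) = -2·exp(-t). La integral de la sacudida, con a(0) = 2, da la aceleración: a(t) = 2·exp(-t). De la ecuación de la aceleración a(t) = 2·exp(-t), sustituimos t = log(4) para obtener a = 1/2.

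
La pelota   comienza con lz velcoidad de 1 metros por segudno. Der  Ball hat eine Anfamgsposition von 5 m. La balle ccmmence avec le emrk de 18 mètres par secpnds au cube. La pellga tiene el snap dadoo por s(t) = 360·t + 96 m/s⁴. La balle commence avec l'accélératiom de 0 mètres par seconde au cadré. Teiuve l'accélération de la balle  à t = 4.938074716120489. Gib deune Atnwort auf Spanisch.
Partiendo del snap s(t) = 360·t + 96, tomamos 2 antiderivadas. Integrando el snap y usando la condición inicial j(0) = 18, obtenemos j(t) = 180·t^2 + 96·t + 18. Tomando ∫j(t)dt y aplicando a(0) = 0, encontramos a(t) = 6·t·(10·t^2 + 8·t + 3). De la ecuación de la aceleración a(t) = 6·t·(10·t^2 + 8·t + 3), sustituimos t = 4.938074716120489 para obtener a = 8484.11851738832.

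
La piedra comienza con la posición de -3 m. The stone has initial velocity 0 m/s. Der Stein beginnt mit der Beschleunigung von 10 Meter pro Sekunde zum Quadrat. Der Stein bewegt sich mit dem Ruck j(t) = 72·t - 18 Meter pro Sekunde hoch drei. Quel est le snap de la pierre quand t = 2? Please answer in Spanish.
Debemos derivar nuestra ecuación de la sacudida j(t) = 72·t - 18 1 vez. La derivada de la sacudida da el snap: s(t) = 72. Tenemos el snap s(t) = 72. Sustituyendo t = 2: s(2) = 72.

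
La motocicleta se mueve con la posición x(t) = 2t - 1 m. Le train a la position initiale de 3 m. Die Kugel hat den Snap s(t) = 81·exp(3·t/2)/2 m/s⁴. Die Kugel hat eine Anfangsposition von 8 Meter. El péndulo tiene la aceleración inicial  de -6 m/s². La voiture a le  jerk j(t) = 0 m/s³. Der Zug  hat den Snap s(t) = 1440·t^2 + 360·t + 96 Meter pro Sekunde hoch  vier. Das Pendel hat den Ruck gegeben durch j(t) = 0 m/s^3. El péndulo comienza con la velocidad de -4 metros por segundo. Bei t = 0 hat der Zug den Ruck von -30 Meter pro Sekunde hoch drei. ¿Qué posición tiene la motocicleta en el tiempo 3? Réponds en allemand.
Wir haben die Position x(t) = 2·t - 1. Durch Einsetzen von t = 3: x(3) = 5.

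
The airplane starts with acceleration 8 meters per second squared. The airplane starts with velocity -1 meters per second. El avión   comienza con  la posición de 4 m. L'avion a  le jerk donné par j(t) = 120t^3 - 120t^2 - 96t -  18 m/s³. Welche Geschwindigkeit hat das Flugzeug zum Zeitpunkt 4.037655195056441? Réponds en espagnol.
Partiendo de la sacudida j(t) = 120·t^3 - 120·t^2 - 96·t - 18, tomamos 2 antiderivadas. La antiderivada de la sacudida es la aceleración. Usando a(0) = 8, obtenemos a(t) = 30·t^4 - 40·t^3 - 48·t^2 - 18·t + 8. Tomando ∫a(t)dt y aplicando v(0) = -1, encontramos v(t) = 6·t^5 - 10·t^4 - 16·t^3 - 9·t^2 + 8·t - 1. De la ecuación de la velocidad v(t) = 6·t^5 - 10·t^4 - 16·t^3 - 9·t^2 + 8·t - 1, sustituimos t = 4.037655195056441 para obtener v = 2612.30614803568.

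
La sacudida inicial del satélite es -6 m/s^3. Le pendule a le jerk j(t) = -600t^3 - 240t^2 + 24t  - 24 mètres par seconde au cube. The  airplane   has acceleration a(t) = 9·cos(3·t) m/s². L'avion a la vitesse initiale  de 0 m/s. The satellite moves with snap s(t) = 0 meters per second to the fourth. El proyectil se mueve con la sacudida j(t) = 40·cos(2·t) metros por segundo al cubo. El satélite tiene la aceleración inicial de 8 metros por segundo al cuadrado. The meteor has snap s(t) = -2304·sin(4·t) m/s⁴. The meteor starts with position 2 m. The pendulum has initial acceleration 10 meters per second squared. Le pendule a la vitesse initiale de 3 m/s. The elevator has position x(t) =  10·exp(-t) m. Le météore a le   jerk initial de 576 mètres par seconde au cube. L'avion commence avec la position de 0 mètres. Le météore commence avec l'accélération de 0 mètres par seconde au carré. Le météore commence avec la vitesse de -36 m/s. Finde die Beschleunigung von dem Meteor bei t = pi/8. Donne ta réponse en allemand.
Wir müssen die Stammfunktion unserer Gleichung für den Snap s(t) = -2304·sin(4·t) 2-mal finden. Durch Integration von dem Snap und Verwendung der Anfangsbedingung j(0) = 576, erhalten wir j(t) = 576·cos(4·t). Die Stammfunktion von dem Ruck, mit a(0) = 0, ergibt die Beschleunigung: a(t) = 144·sin(4·t). Aus der Gleichung für die Beschleunigung a(t) = 144·sin(4·t), setzen wir t = pi/8 ein und erhalten a = 144.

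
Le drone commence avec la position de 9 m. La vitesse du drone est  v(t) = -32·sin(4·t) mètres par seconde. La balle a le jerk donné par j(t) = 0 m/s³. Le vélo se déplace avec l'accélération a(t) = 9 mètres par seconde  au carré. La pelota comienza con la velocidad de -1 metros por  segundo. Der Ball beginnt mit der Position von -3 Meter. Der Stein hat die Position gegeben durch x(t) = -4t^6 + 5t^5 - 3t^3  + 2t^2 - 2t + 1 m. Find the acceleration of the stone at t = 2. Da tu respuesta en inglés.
To solve this, we need to take 2 derivatives of our position equation x(t) = -4·t^6 + 5·t^5 - 3·t^3 + 2·t^2 - 2·t + 1. Differentiating position, we get velocity: v(t) = -24·t^5 + 25·t^4 - 9·t^2 + 4·t - 2. The derivative of velocity gives acceleration: a(t) = -120·t^4 + 100·t^3 - 18·t + 4. We have acceleration a(t) = -120·t^4 + 100·t^3 - 18·t + 4. Substituting t = 2: a(2) = -1152.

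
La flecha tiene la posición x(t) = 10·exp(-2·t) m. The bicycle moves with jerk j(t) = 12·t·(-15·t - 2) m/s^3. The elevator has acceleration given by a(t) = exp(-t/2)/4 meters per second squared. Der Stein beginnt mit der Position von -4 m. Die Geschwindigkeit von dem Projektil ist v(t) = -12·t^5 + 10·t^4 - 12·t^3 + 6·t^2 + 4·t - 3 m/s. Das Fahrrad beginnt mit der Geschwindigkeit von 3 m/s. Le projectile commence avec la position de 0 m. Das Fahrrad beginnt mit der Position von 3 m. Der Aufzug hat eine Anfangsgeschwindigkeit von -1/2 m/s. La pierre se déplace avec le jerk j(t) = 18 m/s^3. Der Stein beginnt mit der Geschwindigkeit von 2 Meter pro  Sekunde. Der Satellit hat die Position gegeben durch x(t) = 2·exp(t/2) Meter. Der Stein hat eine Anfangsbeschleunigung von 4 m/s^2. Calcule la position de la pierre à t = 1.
Pour résoudre ceci, nous devons prendre 3 primitives de notre équation du jerk j(t) = 18. En intégrant le jerk et en utilisant la condition initiale a(0) = 4, nous obtenons a(t) = 18·t + 4. La primitive de l'accélération est la vitesse. En utilisant v(0) = 2, nous obtenons v(t) = 9·t^2 + 4·t + 2. En intégrant la vitesse et en utilisant la condition initiale x(0) = -4, nous obtenons x(t) = 3·t^3 + 2·t^2 + 2·t - 4. En utilisant x(t) = 3·t^3 + 2·t^2 + 2·t - 4 et en substituant t = 1, nous trouvons x = 3.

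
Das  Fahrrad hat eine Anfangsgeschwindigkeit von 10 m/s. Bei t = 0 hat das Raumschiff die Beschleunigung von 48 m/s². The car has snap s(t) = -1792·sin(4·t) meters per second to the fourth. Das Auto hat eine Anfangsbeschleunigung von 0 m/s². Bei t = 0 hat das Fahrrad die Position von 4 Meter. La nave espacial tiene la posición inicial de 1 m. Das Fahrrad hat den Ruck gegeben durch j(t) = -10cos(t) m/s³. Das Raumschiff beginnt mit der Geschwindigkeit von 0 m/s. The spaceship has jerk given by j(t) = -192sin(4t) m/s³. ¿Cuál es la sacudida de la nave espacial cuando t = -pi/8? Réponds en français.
De l'équation du jerk j(t) = -192·sin(4·t), nous substituons t = -pi/8 pour obtenir j = 192.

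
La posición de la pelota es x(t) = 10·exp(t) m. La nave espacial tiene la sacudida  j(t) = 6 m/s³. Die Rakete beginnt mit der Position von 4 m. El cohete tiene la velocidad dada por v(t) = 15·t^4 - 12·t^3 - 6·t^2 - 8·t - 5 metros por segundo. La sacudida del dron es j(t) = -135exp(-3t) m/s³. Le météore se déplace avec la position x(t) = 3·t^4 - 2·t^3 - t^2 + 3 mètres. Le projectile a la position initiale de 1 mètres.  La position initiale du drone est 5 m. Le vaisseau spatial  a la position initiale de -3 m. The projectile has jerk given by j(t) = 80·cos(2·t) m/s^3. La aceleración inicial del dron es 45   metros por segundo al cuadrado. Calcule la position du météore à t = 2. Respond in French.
De l'équation de la position x(t) = 3·t^4 - 2·t^3 - t^2 + 3, nous substituons t = 2 pour obtenir x = 31.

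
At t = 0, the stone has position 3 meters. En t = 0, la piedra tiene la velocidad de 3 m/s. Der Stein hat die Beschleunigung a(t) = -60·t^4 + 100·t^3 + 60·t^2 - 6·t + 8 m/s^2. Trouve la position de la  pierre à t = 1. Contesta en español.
Partiendo de la aceleración a(t) = -60·t^4 + 100·t^3 + 60·t^2 - 6·t + 8, tomamos 2 integrales. La integral de la aceleración, con v(0) = 3, da la velocidad: v(t) = -12·t^5 + 25·t^4 + 20·t^3 - 3·t^2 + 8·t + 3. La integral de la velocidad es la posición. Usando x(0) = 3, obtenemos x(t) = -2·t^6 + 5·t^5 + 5·t^4 - t^3 + 4·t^2 + 3·t + 3. Tenemos la posición x(t) = -2·t^6 + 5·t^5 + 5·t^4 - t^3 + 4·t^2 + 3·t + 3. Sustituyendo t = 1: x(1) = 17.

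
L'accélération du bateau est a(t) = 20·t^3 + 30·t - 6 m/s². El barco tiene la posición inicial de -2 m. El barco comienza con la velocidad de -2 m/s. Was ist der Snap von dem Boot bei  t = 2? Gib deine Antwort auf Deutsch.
Wir müssen unsere Gleichung für die Beschleunigung a(t) = 20·t^3 + 30·t - 6 2-mal ableiten. Die Ableitung von der Beschleunigung ergibt den Ruck: j(t) = 60·t^2 + 30. Durch Ableiten von dem Ruck erhalten wir den Snap: s(t) = 120·t. Aus der Gleichung für den Snap s(t) = 120·t, setzen wir t = 2 ein und erhalten s = 240.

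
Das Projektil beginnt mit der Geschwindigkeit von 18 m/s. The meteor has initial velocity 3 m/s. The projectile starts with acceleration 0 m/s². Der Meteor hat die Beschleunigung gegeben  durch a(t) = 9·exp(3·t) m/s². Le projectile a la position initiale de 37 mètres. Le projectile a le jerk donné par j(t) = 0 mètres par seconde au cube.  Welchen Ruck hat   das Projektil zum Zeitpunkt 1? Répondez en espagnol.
De la ecuación de la sacudida j(t) = 0, sustituimos t = 1 para obtener j = 0.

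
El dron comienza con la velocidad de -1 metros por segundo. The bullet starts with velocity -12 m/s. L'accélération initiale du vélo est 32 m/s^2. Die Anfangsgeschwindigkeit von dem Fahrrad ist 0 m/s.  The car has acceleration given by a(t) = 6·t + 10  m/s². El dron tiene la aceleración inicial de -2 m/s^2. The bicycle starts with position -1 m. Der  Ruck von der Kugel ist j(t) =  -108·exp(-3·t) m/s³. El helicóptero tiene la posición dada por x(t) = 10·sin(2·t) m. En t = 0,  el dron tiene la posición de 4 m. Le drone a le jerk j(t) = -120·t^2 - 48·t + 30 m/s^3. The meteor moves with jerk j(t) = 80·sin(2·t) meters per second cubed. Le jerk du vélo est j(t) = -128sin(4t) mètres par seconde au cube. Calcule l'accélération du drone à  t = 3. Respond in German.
Um dies zu lösen, müssen wir 1 Stammfunktion unserer Gleichung für den Ruck j(t) = -120·t^2 - 48·t + 30 finden. Das Integral von dem Ruck, mit a(0) = -2, ergibt die Beschleunigung: a(t) = -40·t^3 - 24·t^2 + 30·t - 2. Mit a(t) = -40·t^3 - 24·t^2 + 30·t - 2 und Einsetzen von t = 3, finden wir a = -1208.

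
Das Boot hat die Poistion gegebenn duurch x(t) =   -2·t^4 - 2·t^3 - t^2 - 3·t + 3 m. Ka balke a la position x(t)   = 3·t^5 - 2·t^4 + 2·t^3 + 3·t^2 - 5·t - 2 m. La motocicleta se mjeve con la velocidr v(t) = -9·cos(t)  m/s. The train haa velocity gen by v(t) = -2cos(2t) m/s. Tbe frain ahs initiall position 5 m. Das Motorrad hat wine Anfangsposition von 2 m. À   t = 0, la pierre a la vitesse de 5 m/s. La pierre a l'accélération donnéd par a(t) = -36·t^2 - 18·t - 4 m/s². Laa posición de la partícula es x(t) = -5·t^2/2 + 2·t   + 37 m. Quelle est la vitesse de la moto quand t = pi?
En utilisant v(t) = -9·cos(t) et en substituant t = pi, nous trouvons v = 9.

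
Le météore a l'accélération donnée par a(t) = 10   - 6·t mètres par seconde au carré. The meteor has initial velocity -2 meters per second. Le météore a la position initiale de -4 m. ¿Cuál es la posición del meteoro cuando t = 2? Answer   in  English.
To solve this, we need to take 2 antiderivatives of our acceleration equation a(t) = 10 - 6·t. The integral of acceleration, with v(0) = -2, gives velocity: v(t) = -3·t^2 + 10·t - 2. The antiderivative of velocity, with x(0) = -4, gives position: x(t) = -t^3 + 5·t^2 - 2·t - 4. From the given position equation x(t) = -t^3 + 5·t^2 - 2·t - 4, we substitute t = 2 to get x = 4.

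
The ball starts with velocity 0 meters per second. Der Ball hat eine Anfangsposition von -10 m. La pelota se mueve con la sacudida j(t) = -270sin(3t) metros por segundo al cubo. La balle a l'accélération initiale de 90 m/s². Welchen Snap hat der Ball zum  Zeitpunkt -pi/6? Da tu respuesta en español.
Debemos derivar nuestra ecuación de la sacudida j(t) = -270·sin(3·t) 1 vez. Tomando d/dt de j(t), encontramos s(t) = -810·cos(3·t). Tenemos el snap s(t) = -810·cos(3·t). Sustituyendo t = -pi/6: s(-pi/6) = 0.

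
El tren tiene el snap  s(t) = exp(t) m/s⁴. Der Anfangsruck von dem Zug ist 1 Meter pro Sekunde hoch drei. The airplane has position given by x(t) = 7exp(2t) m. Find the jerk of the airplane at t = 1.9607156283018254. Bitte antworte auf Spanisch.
Debemos derivar nuestra ecuación de la posición x(t) = 7·exp(2·t) 3 veces. Derivando la posición, obtenemos la velocidad: v(t) = 14·exp(2·t). Derivando la velocidad, obtenemos la aceleración: a(t) = 28·exp(2·t). Derivando la aceleración, obtenemos la sacudida: j(t) = 56·exp(2·t). Usando j(t) = 56·exp(2·t) y sustituyendo t = 1.9607156283018254, encontramos j = 2826.46741410093.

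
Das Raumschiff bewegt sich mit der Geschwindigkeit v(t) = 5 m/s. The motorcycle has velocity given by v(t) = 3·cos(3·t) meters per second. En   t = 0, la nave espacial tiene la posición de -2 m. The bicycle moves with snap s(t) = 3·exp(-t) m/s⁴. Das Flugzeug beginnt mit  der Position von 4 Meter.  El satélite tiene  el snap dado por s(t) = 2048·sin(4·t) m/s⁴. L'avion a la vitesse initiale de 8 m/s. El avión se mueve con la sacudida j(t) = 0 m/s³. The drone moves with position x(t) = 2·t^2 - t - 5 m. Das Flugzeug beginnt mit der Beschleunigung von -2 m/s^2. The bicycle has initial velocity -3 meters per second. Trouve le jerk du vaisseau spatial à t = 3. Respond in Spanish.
Debemos derivar nuestra ecuación de la velocidad v(t) = 5 2 veces. Derivando la velocidad, obtenemos la aceleración: a(t) = 0. Derivando la aceleración, obtenemos la sacudida: j(t) = 0. Usando j(t) = 0 y sustituyendo t = 3, encontramos j = 0.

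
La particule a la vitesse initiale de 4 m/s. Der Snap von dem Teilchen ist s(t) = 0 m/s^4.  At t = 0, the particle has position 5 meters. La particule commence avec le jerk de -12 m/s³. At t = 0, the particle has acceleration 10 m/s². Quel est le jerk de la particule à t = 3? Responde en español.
Necesitamos integrar nuestra ecuación del snap s(t) = 0 1 vez. Integrando el snap y usando la condición inicial j(0) = -12, obtenemos j(t) = -12. Usando j(t) = -12 y sustituyendo t = 3, encontramos j = -12.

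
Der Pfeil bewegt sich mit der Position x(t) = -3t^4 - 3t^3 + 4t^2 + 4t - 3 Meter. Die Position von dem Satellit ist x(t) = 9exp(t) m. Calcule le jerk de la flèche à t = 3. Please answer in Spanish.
Partiendo de la posición x(t) = -3·t^4 - 3·t^3 + 4·t^2 + 4·t - 3, tomamos 3 derivadas. Tomando d/dt de x(t), encontramos v(t) = -12·t^3 - 9·t^2 + 8·t + 4. Derivando la velocidad, obtenemos la aceleración: a(t) = -36·t^2 - 18·t + 8. Derivando la aceleración, obtenemos la sacudida: j(t) = -72·t - 18. Tenemos la sacudida j(t) = -72·t - 18. Sustituyendo t = 3: j(3) = -234.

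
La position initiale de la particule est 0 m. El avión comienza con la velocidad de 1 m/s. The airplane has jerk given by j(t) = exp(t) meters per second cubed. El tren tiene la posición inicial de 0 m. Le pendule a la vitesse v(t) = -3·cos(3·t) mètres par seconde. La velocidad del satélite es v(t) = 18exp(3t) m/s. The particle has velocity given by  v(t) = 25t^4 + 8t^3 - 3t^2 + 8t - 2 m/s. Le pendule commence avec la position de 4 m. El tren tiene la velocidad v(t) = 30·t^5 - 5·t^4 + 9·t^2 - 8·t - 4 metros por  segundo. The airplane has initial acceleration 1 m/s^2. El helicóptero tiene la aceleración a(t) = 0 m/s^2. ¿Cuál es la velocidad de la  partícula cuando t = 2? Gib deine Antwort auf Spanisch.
Usando v(t) = 25·t^4 + 8·t^3 - 3·t^2 + 8·t - 2 y sustituyendo t = 2, encontramos v = 466.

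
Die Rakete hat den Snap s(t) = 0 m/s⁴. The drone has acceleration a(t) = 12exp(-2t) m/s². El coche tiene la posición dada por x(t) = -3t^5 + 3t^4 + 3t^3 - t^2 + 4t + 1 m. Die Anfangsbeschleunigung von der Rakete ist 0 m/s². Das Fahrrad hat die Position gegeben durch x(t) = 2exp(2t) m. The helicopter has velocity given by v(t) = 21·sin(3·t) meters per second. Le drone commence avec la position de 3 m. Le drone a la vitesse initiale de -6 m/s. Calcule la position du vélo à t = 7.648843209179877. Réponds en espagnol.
Usando x(t) = 2·exp(2·t) y sustituyendo t = 7.648843209179877, encontramos x = 8805029.04780680.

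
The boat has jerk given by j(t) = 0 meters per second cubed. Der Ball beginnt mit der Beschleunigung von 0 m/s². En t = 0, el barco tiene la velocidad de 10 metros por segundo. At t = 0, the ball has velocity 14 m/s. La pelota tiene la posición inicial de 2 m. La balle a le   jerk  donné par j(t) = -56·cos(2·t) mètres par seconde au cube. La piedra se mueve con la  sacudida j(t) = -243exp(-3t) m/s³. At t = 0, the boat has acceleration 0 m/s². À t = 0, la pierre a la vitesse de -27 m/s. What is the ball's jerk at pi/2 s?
Using j(t) = -56·cos(2·t) and substituting t = pi/2, we find j = 56.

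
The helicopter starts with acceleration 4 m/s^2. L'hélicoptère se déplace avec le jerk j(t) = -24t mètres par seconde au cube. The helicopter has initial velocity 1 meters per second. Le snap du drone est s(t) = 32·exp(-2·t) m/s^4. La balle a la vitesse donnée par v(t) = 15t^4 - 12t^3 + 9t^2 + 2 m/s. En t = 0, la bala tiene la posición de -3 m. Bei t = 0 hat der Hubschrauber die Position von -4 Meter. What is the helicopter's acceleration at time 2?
To find the answer, we compute 1 antiderivative of j(t) = -24·t. Taking ∫j(t)dt and applying a(0) = 4, we find a(t) = 4 - 12·t^2. We have acceleration a(t) = 4 - 12·t^2. Substituting t = 2: a(2) = -44.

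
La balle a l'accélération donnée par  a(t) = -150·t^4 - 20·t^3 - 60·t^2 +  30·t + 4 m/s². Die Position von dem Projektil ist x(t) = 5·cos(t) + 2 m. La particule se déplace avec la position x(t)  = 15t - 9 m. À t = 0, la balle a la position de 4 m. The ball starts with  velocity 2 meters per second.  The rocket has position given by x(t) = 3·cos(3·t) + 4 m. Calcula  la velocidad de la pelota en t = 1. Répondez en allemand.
Wir müssen das Integral unserer Gleichung für die Beschleunigung a(t) = -150·t^4 - 20·t^3 - 60·t^2 + 30·t + 4 1-mal finden. Das Integral von der Beschleunigung, mit v(0) = 2, ergibt die Geschwindigkeit: v(t) = -30·t^5 - 5·t^4 - 20·t^3 + 15·t^2 + 4·t + 2. Wir haben die Geschwindigkeit v(t) = -30·t^5 - 5·t^4 - 20·t^3 + 15·t^2 + 4·t + 2. Durch Einsetzen von t = 1: v(1) = -34.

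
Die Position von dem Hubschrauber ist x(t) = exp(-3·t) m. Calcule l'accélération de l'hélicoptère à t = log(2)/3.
Pour résoudre ceci, nous devons prendre 2 dérivées de notre équation de la position x(t) = exp(-3·t). En dérivant la position, nous obtenons la vitesse: v(t) = -3·exp(-3·t). En prenant d/dt de v(t), nous trouvons a(t) = 9·exp(-3·t). De l'équation de l'accélération a(t) = 9·exp(-3·t), nous substituons t = log(2)/3 pour obtenir a = 9/2.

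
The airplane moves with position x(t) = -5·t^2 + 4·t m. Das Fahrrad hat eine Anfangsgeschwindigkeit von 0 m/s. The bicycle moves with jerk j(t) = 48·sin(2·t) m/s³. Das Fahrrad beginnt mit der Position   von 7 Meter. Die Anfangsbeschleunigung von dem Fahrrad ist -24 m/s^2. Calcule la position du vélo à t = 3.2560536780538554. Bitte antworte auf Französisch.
En partant du jerk j(t) = 48·sin(2·t), nous prenons 3 primitives. En intégrant le jerk et en utilisant la condition initiale a(0) = -24, nous obtenons a(t) = -24·cos(2·t). En intégrant l'accélération et en utilisant la condition initiale v(0) = 0, nous obtenons v(t) = -12·sin(2·t). En intégrant la vitesse et en utilisant la condition initiale x(0) = 7, nous obtenons x(t) = 6·cos(2·t) + 1. En utilisant x(t) = 6·cos(2·t) + 1 et en substituant t = 3.2560536780538554, nous trouvons x = 6.84346946730388.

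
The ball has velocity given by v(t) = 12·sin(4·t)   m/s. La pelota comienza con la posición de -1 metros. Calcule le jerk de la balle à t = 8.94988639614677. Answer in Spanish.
Partiendo de la velocidad v(t) = 12·sin(4·t), tomamos 2 derivadas. Derivando la velocidad, obtenemos la aceleración: a(t) = 48·cos(4·t). La derivada de la aceleración da la sacudida: j(t) = -192·sin(4·t). Tenemos la sacudida j(t) = -192·sin(4·t). Sustituyendo t = 8.94988639614677: j(8.94988639614677) = 181.716522772465.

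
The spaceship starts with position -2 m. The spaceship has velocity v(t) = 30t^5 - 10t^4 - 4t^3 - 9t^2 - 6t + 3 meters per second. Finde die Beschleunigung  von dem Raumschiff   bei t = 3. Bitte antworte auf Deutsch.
Wir müssen unsere Gleichung für die Geschwindigkeit v(t) = 30·t^5 - 10·t^4 - 4·t^3 - 9·t^2 - 6·t + 3 1-mal ableiten. Durch Ableiten von der Geschwindigkeit erhalten wir die Beschleunigung: a(t) = 150·t^4 - 40·t^3 - 12·t^2 - 18·t - 6. Wir haben die Beschleunigung a(t) = 150·t^4 - 40·t^3 - 12·t^2 - 18·t - 6. Durch Einsetzen von t = 3: a(3) = 10902.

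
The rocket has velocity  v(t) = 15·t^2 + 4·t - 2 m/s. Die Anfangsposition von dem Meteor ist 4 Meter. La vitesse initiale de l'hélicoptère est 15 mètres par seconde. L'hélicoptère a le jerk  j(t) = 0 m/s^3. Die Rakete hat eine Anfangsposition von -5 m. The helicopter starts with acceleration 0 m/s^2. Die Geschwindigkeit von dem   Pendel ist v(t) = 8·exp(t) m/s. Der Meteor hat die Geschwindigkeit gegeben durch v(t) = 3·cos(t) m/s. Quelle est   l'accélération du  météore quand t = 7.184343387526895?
Nous devons dériver notre équation de la vitesse v(t) = 3·cos(t) 1 fois. En prenant d/dt de v(t), nous trouvons a(t) = -3·sin(t). De l'équation de l'accélération a(t) = -3·sin(t), nous substituons t = 7.184343387526895 pour obtenir a = -2.35213877542530.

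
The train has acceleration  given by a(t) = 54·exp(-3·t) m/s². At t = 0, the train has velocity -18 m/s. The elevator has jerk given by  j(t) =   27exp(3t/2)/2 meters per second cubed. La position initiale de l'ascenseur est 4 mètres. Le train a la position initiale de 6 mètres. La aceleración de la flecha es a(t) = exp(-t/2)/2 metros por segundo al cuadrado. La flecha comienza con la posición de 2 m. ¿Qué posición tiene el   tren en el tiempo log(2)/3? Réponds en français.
En partant de l'accélération a(t) = 54·exp(-3·t), nous prenons 2 primitives. En intégrant l'accélération et en utilisant la condition initiale v(0) = -18, nous obtenons v(t) = -18·exp(-3·t). L'intégrale de la vitesse est la position. En utilisant x(0) = 6, nous obtenons x(t) = 6·exp(-3·t). Nous avons la position x(t) = 6·exp(-3·t). En substituant t = log(2)/3: x(log(2)/3) = 3.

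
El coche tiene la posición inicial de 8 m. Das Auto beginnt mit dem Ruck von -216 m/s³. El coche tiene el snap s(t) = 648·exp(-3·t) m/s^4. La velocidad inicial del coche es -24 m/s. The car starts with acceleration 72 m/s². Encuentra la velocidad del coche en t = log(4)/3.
Debemos encontrar la antiderivada de nuestra ecuación del snap s(t) = 648·exp(-3·t) 3 veces. Integrando el snap y usando la condición inicial j(0) = -216, obtenemos j(t) = -216·exp(-3·t). Tomando ∫j(t)dt y aplicando a(0) = 72, encontramos a(t) = 72·exp(-3·t). La antiderivada de la aceleración, con v(0) = -24, da la velocidad: v(t) = -24·exp(-3·t). Usando v(t) = -24·exp(-3·t) y sustituyendo t = log(4)/3, encontramos v = -6.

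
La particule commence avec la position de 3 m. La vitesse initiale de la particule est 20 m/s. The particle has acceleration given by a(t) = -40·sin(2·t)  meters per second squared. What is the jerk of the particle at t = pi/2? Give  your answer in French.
En partant de l'accélération a(t) = -40·sin(2·t), nous prenons 1 dérivée. En prenant d/dt de a(t), nous trouvons j(t) = -80·cos(2·t). En utilisant j(t) = -80·cos(2·t) et en substituant t = pi/2, nous trouvons j = 80.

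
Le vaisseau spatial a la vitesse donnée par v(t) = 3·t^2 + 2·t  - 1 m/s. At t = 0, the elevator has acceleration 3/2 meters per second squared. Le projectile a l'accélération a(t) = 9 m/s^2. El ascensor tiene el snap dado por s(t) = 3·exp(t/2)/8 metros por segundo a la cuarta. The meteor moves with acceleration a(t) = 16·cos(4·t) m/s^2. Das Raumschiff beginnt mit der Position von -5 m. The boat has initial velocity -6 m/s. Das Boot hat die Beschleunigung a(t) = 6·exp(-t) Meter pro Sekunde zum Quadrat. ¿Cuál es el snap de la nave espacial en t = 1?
Partiendo de la velocidad v(t) = 3·t^2 + 2·t - 1, tomamos 3 derivadas. Derivando la velocidad, obtenemos la aceleración: a(t) = 6·t + 2. La derivada de la aceleración da la sacudida: j(t) = 6. Derivando la sacudida, obtenemos el snap: s(t) = 0. Tenemos el snap s(t) = 0. Sustituyendo t = 1: s(1) = 0.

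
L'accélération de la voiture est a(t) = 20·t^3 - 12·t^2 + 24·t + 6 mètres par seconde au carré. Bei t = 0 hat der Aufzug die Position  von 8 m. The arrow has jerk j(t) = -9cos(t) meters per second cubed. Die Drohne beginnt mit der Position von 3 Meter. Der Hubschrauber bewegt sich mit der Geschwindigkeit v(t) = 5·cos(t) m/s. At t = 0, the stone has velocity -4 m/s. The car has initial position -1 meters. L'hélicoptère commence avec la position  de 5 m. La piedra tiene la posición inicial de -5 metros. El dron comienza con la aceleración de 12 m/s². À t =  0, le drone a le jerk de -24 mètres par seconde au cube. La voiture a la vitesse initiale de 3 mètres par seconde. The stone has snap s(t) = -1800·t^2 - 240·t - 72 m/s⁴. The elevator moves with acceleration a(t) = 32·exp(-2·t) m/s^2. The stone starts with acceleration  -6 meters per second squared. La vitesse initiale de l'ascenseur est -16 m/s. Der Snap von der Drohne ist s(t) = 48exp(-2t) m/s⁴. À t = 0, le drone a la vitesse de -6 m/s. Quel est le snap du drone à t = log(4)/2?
Nous avons le snap s(t) = 48·exp(-2·t). En substituant t = log(4)/2: s(log(4)/2) = 12.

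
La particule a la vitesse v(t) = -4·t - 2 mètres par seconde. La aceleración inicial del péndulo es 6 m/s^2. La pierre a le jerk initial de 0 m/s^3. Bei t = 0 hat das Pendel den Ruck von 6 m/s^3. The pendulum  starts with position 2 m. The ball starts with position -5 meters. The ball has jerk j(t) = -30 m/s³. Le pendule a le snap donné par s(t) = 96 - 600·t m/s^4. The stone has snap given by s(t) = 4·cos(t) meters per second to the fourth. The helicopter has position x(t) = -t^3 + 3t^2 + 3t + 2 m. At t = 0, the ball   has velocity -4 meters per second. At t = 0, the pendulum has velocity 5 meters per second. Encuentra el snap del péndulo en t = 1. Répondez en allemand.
Aus der Gleichung für den Snap s(t) = 96 - 600·t, setzen wir t = 1 ein und erhalten s = -504.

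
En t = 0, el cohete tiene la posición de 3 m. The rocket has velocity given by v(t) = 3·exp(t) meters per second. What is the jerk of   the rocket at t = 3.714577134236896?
We must differentiate our velocity equation v(t) = 3·exp(t) 2 times. Taking d/dt of v(t), we find a(t) = 3·exp(t). Taking d/dt of a(t), we find j(t) = 3·exp(t). From the given jerk equation j(t) = 3·exp(t), we substitute t = 3.714577134236896 to get j = 123.123685452213.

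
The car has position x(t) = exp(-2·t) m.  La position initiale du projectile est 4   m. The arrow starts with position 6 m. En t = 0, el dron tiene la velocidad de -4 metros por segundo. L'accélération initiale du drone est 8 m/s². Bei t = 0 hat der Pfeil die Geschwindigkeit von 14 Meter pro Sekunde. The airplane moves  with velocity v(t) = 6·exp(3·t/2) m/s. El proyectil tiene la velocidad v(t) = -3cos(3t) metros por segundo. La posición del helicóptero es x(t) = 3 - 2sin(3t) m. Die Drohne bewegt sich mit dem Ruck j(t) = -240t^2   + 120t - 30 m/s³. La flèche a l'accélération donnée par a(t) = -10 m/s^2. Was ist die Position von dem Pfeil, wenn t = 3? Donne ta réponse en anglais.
We must find the antiderivative of our acceleration equation a(t) = -10 2 times. The antiderivative of acceleration, with v(0) = 14, gives velocity: v(t) = 14 - 10·t. Integrating velocity and using the initial condition x(0) = 6, we get x(t) = -5·t^2 + 14·t + 6. From the given position equation x(t) = -5·t^2 + 14·t + 6, we substitute t = 3 to get x = 3.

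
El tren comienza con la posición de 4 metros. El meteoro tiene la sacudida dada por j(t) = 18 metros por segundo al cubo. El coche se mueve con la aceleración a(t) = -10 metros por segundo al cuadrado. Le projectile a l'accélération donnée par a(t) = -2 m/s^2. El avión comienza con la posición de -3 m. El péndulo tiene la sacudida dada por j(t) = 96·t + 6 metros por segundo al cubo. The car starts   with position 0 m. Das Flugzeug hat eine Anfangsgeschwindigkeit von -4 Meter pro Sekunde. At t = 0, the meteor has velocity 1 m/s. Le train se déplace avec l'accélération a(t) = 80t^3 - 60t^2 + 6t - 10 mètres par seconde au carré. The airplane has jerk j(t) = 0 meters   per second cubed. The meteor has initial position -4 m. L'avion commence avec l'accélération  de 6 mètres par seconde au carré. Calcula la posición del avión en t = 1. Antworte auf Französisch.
Nous devons trouver l'intégrale de notre équation du jerk j(t) = 0 3 fois. En prenant ∫j(t)dt et en appliquant a(0) = 6, nous trouvons a(t) = 6. En prenant ∫a(t)dt et en appliquant v(0) = -4, nous trouvons v(t) = 6·t - 4. En intégrant la vitesse et en utilisant la condition initiale x(0) = -3, nous obtenons x(t) = 3·t^2 - 4·t - 3. Nous avons la position x(t) = 3·t^2 - 4·t - 3. En substituant t = 1: x(1) = -4.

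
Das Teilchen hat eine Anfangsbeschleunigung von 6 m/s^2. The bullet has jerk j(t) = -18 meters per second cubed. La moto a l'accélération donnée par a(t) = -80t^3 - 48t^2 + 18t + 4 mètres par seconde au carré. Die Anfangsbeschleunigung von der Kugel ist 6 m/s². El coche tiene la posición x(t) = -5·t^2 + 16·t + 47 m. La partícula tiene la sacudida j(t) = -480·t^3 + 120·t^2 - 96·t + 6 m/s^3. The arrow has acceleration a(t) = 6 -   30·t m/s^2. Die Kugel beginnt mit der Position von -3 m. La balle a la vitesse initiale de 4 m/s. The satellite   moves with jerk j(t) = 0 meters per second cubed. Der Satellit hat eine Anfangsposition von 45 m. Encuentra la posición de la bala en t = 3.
Partiendo de la sacudida j(t) = -18, tomamos 3 integrales. La antiderivada de la sacudida, con a(0) = 6, da la aceleración: a(t) = 6 - 18·t. La integral de la aceleración, con v(0) = 4, da la velocidad: v(t) = -9·t^2 + 6·t + 4. Integrando la velocidad y usando la condición inicial x(0) = -3, obtenemos x(t) = -3·t^3 + 3·t^2 + 4·t - 3. De la ecuación de la posición x(t) = -3·t^3 + 3·t^2 + 4·t - 3, sustituimos t = 3 para obtener x = -45.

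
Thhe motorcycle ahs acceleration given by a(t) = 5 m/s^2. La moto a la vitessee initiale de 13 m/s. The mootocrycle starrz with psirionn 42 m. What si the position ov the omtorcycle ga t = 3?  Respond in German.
Um dies zu lösen, müssen wir 2 Integrale unserer Gleichung für die Beschleunigung a(t) = 5 finden. Durch Integration von der Beschleunigung und Verwendung der Anfangsbedingung v(0) = 13, erhalten wir v(t) = 5·t + 13. Durch Integration von der Geschwindigkeit und Verwendung der Anfangsbedingung x(0) = 42, erhalten wir x(t) = 5·t^2/2 + 13·t + 42. Aus der Gleichung für die Position x(t) = 5·t^2/2 + 13·t + 42, setzen wir t = 3 ein und erhalten x = 207/2.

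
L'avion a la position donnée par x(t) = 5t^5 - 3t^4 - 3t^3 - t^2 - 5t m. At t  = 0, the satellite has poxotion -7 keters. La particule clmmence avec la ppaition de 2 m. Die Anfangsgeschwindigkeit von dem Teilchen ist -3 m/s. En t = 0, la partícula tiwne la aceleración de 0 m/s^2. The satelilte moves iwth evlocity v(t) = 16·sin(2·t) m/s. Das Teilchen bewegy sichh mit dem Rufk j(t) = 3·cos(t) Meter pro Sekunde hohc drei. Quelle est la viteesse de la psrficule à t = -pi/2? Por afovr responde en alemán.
Wir müssen unsere Gleichung für den Ruck j(t) = 3·cos(t) 2-mal integrieren. Das Integral von dem Ruck, mit a(0) = 0, ergibt die Beschleunigung: a(t) = 3·sin(t). Die Stammfunktion von der Beschleunigung ist die Geschwindigkeit. Mit v(0) = -3 erhalten wir v(t) = -3·cos(t). Mit v(t) = -3·cos(t) und Einsetzen von t = -pi/2, finden wir v = 0.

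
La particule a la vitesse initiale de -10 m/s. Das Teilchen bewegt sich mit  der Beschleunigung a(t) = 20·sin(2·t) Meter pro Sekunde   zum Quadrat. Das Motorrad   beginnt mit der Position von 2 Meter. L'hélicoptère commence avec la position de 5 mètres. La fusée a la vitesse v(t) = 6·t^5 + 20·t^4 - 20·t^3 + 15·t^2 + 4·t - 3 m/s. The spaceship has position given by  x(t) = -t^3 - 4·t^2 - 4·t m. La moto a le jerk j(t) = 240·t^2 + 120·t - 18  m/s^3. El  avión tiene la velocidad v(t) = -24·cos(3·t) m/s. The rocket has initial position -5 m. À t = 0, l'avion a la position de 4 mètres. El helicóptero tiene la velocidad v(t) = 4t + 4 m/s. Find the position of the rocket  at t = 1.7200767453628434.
To solve this, we need to take 1 antiderivative of our velocity equation v(t) = 6·t^5 + 20·t^4 - 20·t^3 + 15·t^2 + 4·t - 3. The integral of velocity is position. Using x(0) = -5, we get x(t) = t^6 + 4·t^5 - 5·t^4 + 5·t^3 + 2·t^2 - 3·t - 5. Using x(t) = t^6 + 4·t^5 - 5·t^4 + 5·t^3 + 2·t^2 - 3·t - 5 and substituting t = 1.7200767453628434, we find x = 63.5616087455028.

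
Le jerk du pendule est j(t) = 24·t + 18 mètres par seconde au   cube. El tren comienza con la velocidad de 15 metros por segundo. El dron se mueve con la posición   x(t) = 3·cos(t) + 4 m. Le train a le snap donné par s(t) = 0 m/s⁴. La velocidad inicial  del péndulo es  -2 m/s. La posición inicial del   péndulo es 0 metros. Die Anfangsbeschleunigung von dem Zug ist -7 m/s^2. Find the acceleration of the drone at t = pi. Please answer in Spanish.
Debemos derivar nuestra ecuación de la posición x(t) = 3·cos(t) + 4 2 veces. Tomando d/dt de x(t), encontramos v(t) = -3·sin(t). Derivando la velocidad, obtenemos la aceleración: a(t) = -3·cos(t). Tenemos la aceleración a(t) = -3·cos(t). Sustituyendo t = pi: a(pi) = 3.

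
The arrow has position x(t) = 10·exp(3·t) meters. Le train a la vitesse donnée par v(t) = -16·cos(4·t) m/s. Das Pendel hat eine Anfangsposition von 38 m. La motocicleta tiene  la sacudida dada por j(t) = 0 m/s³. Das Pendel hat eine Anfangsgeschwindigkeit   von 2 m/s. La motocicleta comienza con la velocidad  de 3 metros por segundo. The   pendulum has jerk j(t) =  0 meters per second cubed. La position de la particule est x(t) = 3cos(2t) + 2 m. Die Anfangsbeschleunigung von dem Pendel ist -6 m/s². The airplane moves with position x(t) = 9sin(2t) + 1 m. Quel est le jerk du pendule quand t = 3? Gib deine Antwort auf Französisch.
Nous avons le jerk j(t) = 0. En substituant t = 3: j(3) = 0.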